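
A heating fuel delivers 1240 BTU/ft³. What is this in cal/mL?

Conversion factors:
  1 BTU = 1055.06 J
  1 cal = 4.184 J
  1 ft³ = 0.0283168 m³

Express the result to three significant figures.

11.0 cal/mL

1240 BTU/ft³ × 1055.06 J/BTU ÷ 0.0283168 m³/ft³ = 4.62014×10⁷ J/m³
4.62014×10⁷ J/m³ ÷ 4.184 J/cal × 10⁻⁶ m³/mL = 11.0424 cal/mL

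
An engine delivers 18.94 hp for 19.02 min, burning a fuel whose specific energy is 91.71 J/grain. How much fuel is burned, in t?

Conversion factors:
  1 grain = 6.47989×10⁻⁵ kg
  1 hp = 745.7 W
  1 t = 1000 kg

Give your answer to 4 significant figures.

18.94 hp → 14123.6 W
19.02 min → 1141.2 s
E = P × t = 14123.6 × 1141.2 = 1.61179×10⁷ J
91.71 J/grain → 1.4153×10⁶ J/kg
m = E / e_s = 1.61179×10⁷ / 1.4153×10⁶ = 11.3883 kg
In t: 11.3883 / 1000 = 0.0113883 t

0.01139 t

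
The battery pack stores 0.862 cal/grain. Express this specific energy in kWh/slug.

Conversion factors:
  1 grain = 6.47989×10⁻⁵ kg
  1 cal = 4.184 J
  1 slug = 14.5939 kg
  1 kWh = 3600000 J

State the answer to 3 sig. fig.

0.862 cal/grain × 4.184 J/cal ÷ 6.47989×10⁻⁵ kg/grain = 55658.5 J/kg
55658.5 J/kg ÷ 3600000 J/kWh × 14.5939 kg/slug = 0.225632 kWh/slug

0.226 kWh/slug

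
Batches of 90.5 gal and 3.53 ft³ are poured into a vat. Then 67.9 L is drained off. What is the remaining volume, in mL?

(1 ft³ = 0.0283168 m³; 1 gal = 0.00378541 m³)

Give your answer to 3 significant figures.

90.5 gal × 0.00378541 = 0.34258 m³
3.53 ft³ × 0.0283168 = 0.0999583 m³
67.9 L × 0.001 = 0.0679 m³
Net: 0.34258 + 0.0999583 − 0.0679 = 0.374638 m³
In mL: 0.374638 / 10⁻⁶ = 374638 mL

3.75×10⁵ mL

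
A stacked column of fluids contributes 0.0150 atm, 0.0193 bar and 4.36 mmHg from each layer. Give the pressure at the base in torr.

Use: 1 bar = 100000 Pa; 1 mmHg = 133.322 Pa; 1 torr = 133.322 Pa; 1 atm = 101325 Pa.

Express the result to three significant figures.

30.2 torr

0.0150 atm × 101325 = 1519.88 Pa
0.0193 bar × 100000 = 1930 Pa
4.36 mmHg × 133.322 = 581.284 Pa
Sum: 1519.88 + 1930 + 581.284 = 4031.16 Pa
In torr: 4031.16 / 133.322 = 30.2363 torr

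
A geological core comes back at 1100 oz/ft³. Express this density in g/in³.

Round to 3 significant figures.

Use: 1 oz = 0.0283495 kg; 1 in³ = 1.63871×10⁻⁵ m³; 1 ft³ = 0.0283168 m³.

1100 oz/ft³ × 0.0283495 kg/oz ÷ 0.0283168 m³/ft³ = 1101.27 kg/m³
1101.27 kg/m³ ÷ 0.001 kg/g × 1.63871×10⁻⁵ m³/in³ = 18.0466 g/in³

18.0 g/in³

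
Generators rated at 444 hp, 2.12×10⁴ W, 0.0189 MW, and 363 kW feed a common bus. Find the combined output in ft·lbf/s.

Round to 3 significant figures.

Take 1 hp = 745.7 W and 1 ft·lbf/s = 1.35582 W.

444 hp × 745.7 → 331091 W
2.12×10⁴ W (already W)
0.0189 MW × 1000000 → 18900 W
363 kW × 1000 → 363000 W
Total: 331091 + 21200 + 18900 + 363000 = 734191 W
In ft·lbf/s: 734191 / 1.35582 = 541511 ft·lbf/s

5.42×10⁵ ft·lbf/s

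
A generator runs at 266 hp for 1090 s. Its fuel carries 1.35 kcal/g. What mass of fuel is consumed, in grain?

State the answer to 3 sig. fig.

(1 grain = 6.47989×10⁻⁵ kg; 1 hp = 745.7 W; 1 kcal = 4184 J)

266 hp → 198356 W
E = P × t = 198356 × 1090 = 2.16208×10⁸ J
1.35 kcal/g → 5.6484×10⁶ J/kg
m = E / e_s = 2.16208×10⁸ / 5.6484×10⁶ = 38.2777 kg
In grain: 38.2777 / 6.47989×10⁻⁵ = 590715 grain

5.91×10⁵ grain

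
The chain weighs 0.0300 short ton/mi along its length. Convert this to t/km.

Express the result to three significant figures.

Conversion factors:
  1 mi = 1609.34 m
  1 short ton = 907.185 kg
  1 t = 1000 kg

0.0169 t/km

0.0300 short ton/mi × 907.185 kg/short ton ÷ 1609.34 m/mi = 0.016911 kg/m
0.016911 kg/m ÷ 1000 kg/t × 1000 m/km = 0.016911 t/km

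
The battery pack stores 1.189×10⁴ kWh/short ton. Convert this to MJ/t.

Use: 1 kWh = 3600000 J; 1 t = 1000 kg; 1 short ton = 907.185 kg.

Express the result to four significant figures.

1.189×10⁴ kWh/short ton × 3600000 J/kWh ÷ 907.185 kg/short ton = 4.71833×10⁷ J/kg
4.71833×10⁷ J/kg ÷ 1000000 J/MJ × 1000 kg/t = 47183.3 MJ/t

4.718×10⁴ MJ/t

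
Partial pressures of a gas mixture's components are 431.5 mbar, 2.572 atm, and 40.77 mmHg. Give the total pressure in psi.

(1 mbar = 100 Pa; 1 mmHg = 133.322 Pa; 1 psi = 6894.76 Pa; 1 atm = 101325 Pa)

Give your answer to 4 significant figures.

431.5 mbar × 100 → 43150 Pa
2.572 atm × 101325 → 260608 Pa
40.77 mmHg × 133.322 → 5435.54 Pa
Total: 43150 + 260608 + 5435.54 = 309194 Pa
In psi: 309194 / 6894.76 = 44.8448 psi

44.84 psi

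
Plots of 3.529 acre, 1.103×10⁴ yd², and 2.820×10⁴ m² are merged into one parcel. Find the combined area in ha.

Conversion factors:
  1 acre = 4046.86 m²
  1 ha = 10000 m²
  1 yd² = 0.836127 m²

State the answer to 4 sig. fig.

5.170 ha

3.529 acre × 4046.86 = 14281.4 m²
1.103×10⁴ yd² × 0.836127 = 9222.48 m²
2.820×10⁴ m² (already m²)
Combined: 14281.4 + 9222.48 + 28200 = 51703.9 m²
In ha: 51703.9 / 10000 = 5.17039 ha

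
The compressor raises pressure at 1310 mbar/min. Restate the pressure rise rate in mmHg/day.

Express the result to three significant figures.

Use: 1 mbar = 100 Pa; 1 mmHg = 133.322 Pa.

1310 mbar/min × 100 Pa/mbar ÷ 60 s/min = 2183.33 Pa/s
2183.33 Pa/s ÷ 133.322 Pa/mmHg × 86400 s/day = 1.41492×10⁶ mmHg/day

1.41×10⁶ mmHg/day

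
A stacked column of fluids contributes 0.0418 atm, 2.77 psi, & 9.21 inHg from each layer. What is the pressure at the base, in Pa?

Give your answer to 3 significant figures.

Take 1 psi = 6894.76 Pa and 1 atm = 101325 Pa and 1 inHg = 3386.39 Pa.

0.0418 atm × 101325 → 4235.38 Pa
2.77 psi × 6894.76 → 19098.5 Pa
9.21 inHg × 3386.39 → 31188.7 Pa
Total: 4235.38 + 19098.5 + 31188.7 = 54522.6 Pa

5.45×10⁴ Pa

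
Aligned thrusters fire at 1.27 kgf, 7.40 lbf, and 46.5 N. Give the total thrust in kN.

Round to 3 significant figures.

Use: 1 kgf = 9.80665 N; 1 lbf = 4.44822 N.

0.0919 kN

1.27 kgf × 9.80665 = 12.4544 N
7.40 lbf × 4.44822 = 32.9168 N
46.5 N (already N)
Sum: 12.4544 + 32.9168 + 46.5 = 91.8712 N
In kN: 91.8712 / 1000 = 0.0918712 kN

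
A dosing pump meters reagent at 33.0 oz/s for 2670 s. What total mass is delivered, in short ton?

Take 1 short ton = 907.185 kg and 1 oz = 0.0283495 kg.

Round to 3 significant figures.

33.0 oz/s → 0.935534 kg/s
m = ṁ × t = 0.935534 × 2670 = 2497.88 kg
In short ton: 2497.88 / 907.185 = 2.75344 short ton

2.75 short ton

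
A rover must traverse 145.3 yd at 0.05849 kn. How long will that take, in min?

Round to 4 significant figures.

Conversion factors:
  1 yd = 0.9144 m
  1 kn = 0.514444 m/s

145.3 yd × 0.9144 = 132.862 m
0.05849 kn × 0.514444 = 0.0300898 m/s
t = d / v = 132.862 m / 0.0300898 m/s = 4415.52 s
4415.52 s ÷ (60 s/min) = 73.592 min

73.59 min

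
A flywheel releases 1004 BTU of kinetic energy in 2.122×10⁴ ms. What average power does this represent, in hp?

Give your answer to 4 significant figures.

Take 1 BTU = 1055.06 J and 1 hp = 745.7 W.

1004 BTU × 1055.06 = 1.05928×10⁶ J
2.122×10⁴ ms × 0.001 = 21.22 s
P = E / t = 1.05928×10⁶ J / 21.22 s = 49918.9 W
49918.9 W ÷ (745.7 W/hp) = 66.9423 hp

66.94 hp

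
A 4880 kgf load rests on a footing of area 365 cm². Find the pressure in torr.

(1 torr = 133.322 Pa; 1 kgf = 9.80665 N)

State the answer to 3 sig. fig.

9830 torr

4880 kgf × 9.80665 → 47856.5 N
365 cm² × 0.0001 → 0.0365 m²
P = F / A = 47856.5 N / 0.0365 m² = 1.31114×10⁶ Pa
1.31114×10⁶ Pa ÷ (133.322 Pa/torr) = 9834.39 torr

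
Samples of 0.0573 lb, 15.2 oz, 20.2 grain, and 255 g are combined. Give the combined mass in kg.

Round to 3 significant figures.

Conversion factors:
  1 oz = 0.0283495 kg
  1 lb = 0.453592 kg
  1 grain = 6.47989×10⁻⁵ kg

0.0573 lb × 0.453592 = 0.0259908 kg
15.2 oz × 0.0283495 = 0.430912 kg
20.2 grain × 6.47989×10⁻⁵ = 0.00130894 kg
255 g × 0.001 = 0.255 kg
Total: 0.0259908 + 0.430912 + 0.00130894 + 0.255 = 0.713212 kg

0.713 kg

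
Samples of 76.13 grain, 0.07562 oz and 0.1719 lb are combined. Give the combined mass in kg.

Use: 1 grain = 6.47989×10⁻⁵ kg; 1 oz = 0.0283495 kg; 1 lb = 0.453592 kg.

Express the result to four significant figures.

76.13 grain × 6.47989×10⁻⁵ = 0.00493314 kg
0.07562 oz × 0.0283495 = 0.00214379 kg
0.1719 lb × 0.453592 = 0.0779725 kg
Combined: 0.00493314 + 0.00214379 + 0.0779725 = 0.0850494 kg

0.08505 kg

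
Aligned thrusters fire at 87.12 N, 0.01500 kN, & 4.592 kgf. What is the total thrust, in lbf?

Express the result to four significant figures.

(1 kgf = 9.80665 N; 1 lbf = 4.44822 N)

33.08 lbf

87.12 N (already N)
0.01500 kN × 1000 → 15 N
4.592 kgf × 9.80665 → 45.0321 N
Total: 87.12 + 15 + 45.0321 = 147.152 N
In lbf: 147.152 / 4.44822 = 33.0811 lbf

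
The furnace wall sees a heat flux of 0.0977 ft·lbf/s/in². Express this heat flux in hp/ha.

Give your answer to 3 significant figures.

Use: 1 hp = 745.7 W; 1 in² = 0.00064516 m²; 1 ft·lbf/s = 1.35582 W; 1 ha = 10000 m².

2750 hp/ha

0.0977 ft·lbf/s/in² × 1.35582 W/ft·lbf/s ÷ 0.00064516 m²/in² = 205.319 W/m²
205.319 W/m² ÷ 745.7 W/hp × 10000 m²/ha = 2753.37 hp/ha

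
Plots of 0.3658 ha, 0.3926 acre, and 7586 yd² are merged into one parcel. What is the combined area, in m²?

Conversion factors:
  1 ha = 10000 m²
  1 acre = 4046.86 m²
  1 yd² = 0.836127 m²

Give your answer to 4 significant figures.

1.159×10⁴ m²

0.3658 ha × 10000 → 3658 m²
0.3926 acre × 4046.86 → 1588.8 m²
7586 yd² × 0.836127 → 6342.86 m²
Combined: 3658 + 1588.8 + 6342.86 = 11589.7 m²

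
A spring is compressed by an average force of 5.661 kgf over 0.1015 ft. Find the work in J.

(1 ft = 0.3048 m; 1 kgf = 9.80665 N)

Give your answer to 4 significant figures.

1.717 J

5.661 kgf × 9.80665 = 55.5154 N
0.1015 ft × 0.3048 = 0.0309372 m
W = F × d = 55.5154 N × 0.0309372 m = 1.71749 J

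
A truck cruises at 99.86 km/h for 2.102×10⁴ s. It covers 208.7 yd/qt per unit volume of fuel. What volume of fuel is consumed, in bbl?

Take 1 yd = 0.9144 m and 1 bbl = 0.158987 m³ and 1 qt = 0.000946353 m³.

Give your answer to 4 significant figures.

99.86 km/h → 27.7389 m/s
d = v × t = 27.7389 × 21020 = 583072 m
208.7 yd/qt → 201653 m/m³
V = d / (distance per unit fuel) = 583072 / 201653 = 2.89146 m³
In bbl: 2.89146 / 0.158987 = 18.1868 bbl

18.19 bbl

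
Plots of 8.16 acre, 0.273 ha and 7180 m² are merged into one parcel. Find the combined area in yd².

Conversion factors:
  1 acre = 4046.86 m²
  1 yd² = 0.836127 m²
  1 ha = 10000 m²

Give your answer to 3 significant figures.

8.16 acre × 4046.86 = 33022.4 m²
0.273 ha × 10000 = 2730 m²
7180 m² (already m²)
Combined: 33022.4 + 2730 + 7180 = 42932.4 m²
In yd²: 42932.4 / 0.836127 = 51346.7 yd²

5.13×10⁴ yd²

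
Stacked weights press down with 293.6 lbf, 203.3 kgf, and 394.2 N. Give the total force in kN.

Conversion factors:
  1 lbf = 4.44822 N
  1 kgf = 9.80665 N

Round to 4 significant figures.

293.6 lbf × 4.44822 → 1306 N
203.3 kgf × 9.80665 → 1993.69 N
394.2 N (already N)
Sum: 1306 + 1993.69 + 394.2 = 3693.89 N
In kN: 3693.89 / 1000 = 3.69389 kN

3.694 kN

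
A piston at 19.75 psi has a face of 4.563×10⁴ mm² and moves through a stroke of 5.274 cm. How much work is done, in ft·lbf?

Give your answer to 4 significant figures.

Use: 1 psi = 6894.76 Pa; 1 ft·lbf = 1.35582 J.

241.7 ft·lbf

19.75 psi → 136172 Pa
4.563×10⁴ mm² → 0.04563 m²
F = P × A = 136172 × 0.04563 = 6213.53 N
5.274 cm → 0.05274 m
W = F × d = 6213.53 × 0.05274 = 327.702 J
In ft·lbf: 327.702 / 1.35582 = 241.7 ft·lbf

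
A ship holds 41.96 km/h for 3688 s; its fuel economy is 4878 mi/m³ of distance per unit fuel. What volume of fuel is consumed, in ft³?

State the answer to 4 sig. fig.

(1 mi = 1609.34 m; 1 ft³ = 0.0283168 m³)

41.96 km/h → 11.6556 m/s
d = v × t = 11.6556 × 3688 = 42985.9 m
4878 mi/m³ → 7.85036×10⁶ m/m³
V = d / (distance per unit fuel) = 42985.9 / 7.85036×10⁶ = 0.00547566 m³
In ft³: 0.00547566 / 0.0283168 = 0.193371 ft³

0.1934 ft³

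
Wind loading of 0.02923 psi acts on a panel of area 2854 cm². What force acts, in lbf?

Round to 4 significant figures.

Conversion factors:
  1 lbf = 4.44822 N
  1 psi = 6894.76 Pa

0.02923 psi × 6894.76 → 201.534 Pa
2854 cm² × 0.0001 → 0.2854 m²
F = P × A = 201.534 Pa × 0.2854 m² = 57.5178 N
57.5178 N ÷ (4.44822 N/lbf) = 12.9305 lbf

12.93 lbf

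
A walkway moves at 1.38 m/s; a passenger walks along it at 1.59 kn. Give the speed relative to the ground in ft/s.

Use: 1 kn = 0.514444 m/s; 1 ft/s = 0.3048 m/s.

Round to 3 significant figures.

1.38 m/s (already m/s)
1.59 kn × 0.514444 = 0.817966 m/s
Total: 1.38 + 0.817966 = 2.19797 m/s
In ft/s: 2.19797 / 0.3048 = 7.21119 ft/s

7.21 ft/s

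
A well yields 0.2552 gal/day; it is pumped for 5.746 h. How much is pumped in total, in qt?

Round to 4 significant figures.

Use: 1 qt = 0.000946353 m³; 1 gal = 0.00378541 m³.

0.2552 gal/day → 1.1181×10⁻⁸ m³/s
5.746 h → 20685.6 s
V = Q × t = 1.1181×10⁻⁸ × 20685.6 = 2.31286×10⁻⁴ m³
In qt: 2.31286×10⁻⁴ / 0.000946353 = 0.244397 qt

0.2444 qt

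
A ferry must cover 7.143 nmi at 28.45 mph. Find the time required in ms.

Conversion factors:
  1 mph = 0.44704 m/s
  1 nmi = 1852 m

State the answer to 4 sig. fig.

1.040×10⁶ ms

7.143 nmi × 1852 → 13228.8 m
28.45 mph × 0.44704 → 12.7183 m/s
t = d / v = 13228.8 m / 12.7183 m/s = 1040.14 s
1040.14 s ÷ (0.001 s/ms) = 1.04014×10⁶ ms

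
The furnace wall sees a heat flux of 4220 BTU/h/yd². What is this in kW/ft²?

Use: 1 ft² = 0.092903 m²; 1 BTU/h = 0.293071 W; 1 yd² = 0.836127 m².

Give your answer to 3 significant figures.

4220 BTU/h/yd² × 0.293071 W/BTU/h ÷ 0.836127 m²/yd² = 1479.15 W/m²
1479.15 W/m² ÷ 1000 W/kW × 0.092903 m²/ft² = 0.137417 kW/ft²

0.137 kW/ft²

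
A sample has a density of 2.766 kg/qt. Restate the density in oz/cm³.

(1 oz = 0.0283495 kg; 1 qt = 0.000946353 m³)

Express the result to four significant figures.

2.766 kg/qt ÷ 0.000946353 m³/qt = 2922.8 kg/m³
2922.8 kg/m³ ÷ 0.0283495 kg/oz × 10⁻⁶ m³/cm³ = 0.103099 oz/cm³

0.1031 oz/cm³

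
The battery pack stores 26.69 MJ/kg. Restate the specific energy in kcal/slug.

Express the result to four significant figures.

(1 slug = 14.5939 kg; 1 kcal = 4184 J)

26.69 MJ/kg × 1000000 J/MJ = 2.669×10⁷ J/kg
2.669×10⁷ J/kg ÷ 4184 J/kcal × 14.5939 kg/slug = 93095.4 kcal/slug

9.310×10⁴ kcal/slug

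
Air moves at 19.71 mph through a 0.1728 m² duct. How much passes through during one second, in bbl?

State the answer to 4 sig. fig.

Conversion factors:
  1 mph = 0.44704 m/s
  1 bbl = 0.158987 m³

9.577 bbl

19.71 mph × 0.44704 = 8.81116 m/s
V = v × A × t = 8.81116 m/s × 0.1728 m² × 1 s = 1.52257 m³
1.52257 m³ ÷ (0.158987 m³/bbl) = 9.57669 bbl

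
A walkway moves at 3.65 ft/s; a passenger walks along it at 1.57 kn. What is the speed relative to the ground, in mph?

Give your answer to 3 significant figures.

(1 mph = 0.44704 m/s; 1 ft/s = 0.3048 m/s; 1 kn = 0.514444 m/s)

3.65 ft/s × 0.3048 = 1.11252 m/s
1.57 kn × 0.514444 = 0.807677 m/s
Sum: 1.11252 + 0.807677 = 1.9202 m/s
In mph: 1.9202 / 0.44704 = 4.29537 mph

4.30 mph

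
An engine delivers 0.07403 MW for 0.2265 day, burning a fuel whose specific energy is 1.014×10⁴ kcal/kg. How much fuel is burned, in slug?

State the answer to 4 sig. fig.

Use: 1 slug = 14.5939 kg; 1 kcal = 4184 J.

0.07403 MW → 74030 W
0.2265 day → 19569.6 s
E = P × t = 74030 × 19569.6 = 1.44874×10⁹ J
1.014×10⁴ kcal/kg → 4.24258×10⁷ J/kg
m = E / e_s = 1.44874×10⁹ / 4.24258×10⁷ = 34.1476 kg
In slug: 34.1476 / 14.5939 = 2.33985 slug

2.340 slug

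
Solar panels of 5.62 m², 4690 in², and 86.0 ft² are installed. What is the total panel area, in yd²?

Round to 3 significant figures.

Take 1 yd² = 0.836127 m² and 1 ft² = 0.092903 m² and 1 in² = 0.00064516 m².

5.62 m² (already m²)
4690 in² × 0.00064516 = 3.0258 m²
86.0 ft² × 0.092903 = 7.98966 m²
Combined: 5.62 + 3.0258 + 7.98966 = 16.6355 m²
In yd²: 16.6355 / 0.836127 = 19.8959 yd²

19.9 yd²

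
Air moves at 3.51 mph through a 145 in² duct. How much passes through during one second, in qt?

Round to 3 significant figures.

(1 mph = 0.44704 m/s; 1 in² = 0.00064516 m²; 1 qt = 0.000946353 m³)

3.51 mph × 0.44704 → 1.56911 m/s
145 in² × 0.00064516 → 0.0935482 m²
V = v × A × t = 1.56911 m/s × 0.0935482 m² × 1 s = 0.146787 m³
0.146787 m³ ÷ (0.000946353 m³/qt) = 155.108 qt

155 qt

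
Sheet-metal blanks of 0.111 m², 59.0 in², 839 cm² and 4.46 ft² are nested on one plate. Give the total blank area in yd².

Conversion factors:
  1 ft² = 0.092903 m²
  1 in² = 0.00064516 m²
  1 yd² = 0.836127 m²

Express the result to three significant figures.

0.111 m² (already m²)
59.0 in² × 0.00064516 → 0.0380644 m²
839 cm² × 0.0001 → 0.0839 m²
4.46 ft² × 0.092903 → 0.414347 m²
Sum: 0.111 + 0.0380644 + 0.0839 + 0.414347 = 0.647311 m²
In yd²: 0.647311 / 0.836127 = 0.774178 yd²

0.774 yd²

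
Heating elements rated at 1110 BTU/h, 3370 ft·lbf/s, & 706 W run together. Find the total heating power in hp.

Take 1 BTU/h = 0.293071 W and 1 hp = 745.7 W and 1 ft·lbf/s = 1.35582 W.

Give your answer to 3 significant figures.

7.51 hp

1110 BTU/h × 0.293071 = 325.309 W
3370 ft·lbf/s × 1.35582 = 4569.11 W
706 W (already W)
Total: 325.309 + 4569.11 + 706 = 5600.42 W
In hp: 5600.42 / 745.7 = 7.51029 hp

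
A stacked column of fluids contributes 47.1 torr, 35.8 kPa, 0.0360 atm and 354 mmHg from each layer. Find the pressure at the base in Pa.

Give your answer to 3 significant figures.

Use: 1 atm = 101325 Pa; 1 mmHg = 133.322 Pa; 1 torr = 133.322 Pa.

47.1 torr × 133.322 = 6279.47 Pa
35.8 kPa × 1000 = 35800 Pa
0.0360 atm × 101325 = 3647.7 Pa
354 mmHg × 133.322 = 47196 Pa
Combined: 6279.47 + 35800 + 3647.7 + 47196 = 92923.2 Pa

9.29×10⁴ Pa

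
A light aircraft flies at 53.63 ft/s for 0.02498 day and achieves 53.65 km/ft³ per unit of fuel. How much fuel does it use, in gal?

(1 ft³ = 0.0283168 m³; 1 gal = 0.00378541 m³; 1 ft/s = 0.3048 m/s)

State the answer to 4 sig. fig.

4.919 gal

53.63 ft/s → 16.3464 m/s
0.02498 day → 2158.27 s
d = v × t = 16.3464 × 2158.27 = 35279.9 m
53.65 km/ft³ → 1.89463×10⁶ m/m³
V = d / (distance per unit fuel) = 35279.9 / 1.89463×10⁶ = 0.018621 m³
In gal: 0.018621 / 0.00378541 = 4.91915 gal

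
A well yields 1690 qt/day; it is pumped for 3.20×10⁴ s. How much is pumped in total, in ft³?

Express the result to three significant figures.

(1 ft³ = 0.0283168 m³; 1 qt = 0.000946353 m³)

1690 qt/day → 1.85108×10⁻⁵ m³/s
V = Q × t = 1.85108×10⁻⁵ × 32000 = 0.592346 m³
In ft³: 0.592346 / 0.0283168 = 20.9185 ft³

20.9 ft³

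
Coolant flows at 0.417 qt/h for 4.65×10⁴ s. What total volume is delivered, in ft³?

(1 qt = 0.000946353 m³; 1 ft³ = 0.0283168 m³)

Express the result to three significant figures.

0.180 ft³

0.417 qt/h → 1.09619×10⁻⁷ m³/s
V = Q × t = 1.09619×10⁻⁷ × 46500 = 0.00509728 m³
In ft³: 0.00509728 / 0.0283168 = 0.180009 ft³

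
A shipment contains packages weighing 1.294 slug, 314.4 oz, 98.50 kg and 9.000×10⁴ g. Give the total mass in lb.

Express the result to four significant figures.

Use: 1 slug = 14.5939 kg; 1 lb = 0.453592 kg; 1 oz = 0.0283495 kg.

1.294 slug × 14.5939 = 18.8845 kg
314.4 oz × 0.0283495 = 8.91308 kg
98.50 kg (already kg)
9.000×10⁴ g × 0.001 = 90 kg
Total: 18.8845 + 8.91308 + 98.5 + 90 = 216.298 kg
In lb: 216.298 / 0.453592 = 476.856 lb

476.9 lb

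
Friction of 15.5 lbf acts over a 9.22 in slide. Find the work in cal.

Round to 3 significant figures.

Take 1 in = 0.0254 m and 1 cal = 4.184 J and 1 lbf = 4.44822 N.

15.5 lbf × 4.44822 → 68.9474 N
9.22 in × 0.0254 → 0.234188 m
W = F × d = 68.9474 N × 0.234188 m = 16.1467 J
16.1467 J ÷ (4.184 J/cal) = 3.85915 cal

3.86 cal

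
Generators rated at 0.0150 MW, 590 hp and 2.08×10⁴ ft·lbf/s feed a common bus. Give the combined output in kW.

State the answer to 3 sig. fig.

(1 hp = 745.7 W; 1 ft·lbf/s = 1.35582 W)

0.0150 MW × 1000000 = 15000 W
590 hp × 745.7 = 439963 W
2.08×10⁴ ft·lbf/s × 1.35582 = 28201.1 W
Sum: 15000 + 439963 + 28201.1 = 483164 W
In kW: 483164 / 1000 = 483.164 kW

483 kW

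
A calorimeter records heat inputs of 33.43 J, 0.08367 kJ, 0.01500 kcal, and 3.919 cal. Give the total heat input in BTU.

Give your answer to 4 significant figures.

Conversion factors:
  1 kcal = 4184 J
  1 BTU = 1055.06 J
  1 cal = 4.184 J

33.43 J (already J)
0.08367 kJ × 1000 = 83.67 J
0.01500 kcal × 4184 = 62.76 J
3.919 cal × 4.184 = 16.3971 J
Combined: 33.43 + 83.67 + 62.76 + 16.3971 = 196.257 J
In BTU: 196.257 / 1055.06 = 0.186015 BTU

0.1860 BTU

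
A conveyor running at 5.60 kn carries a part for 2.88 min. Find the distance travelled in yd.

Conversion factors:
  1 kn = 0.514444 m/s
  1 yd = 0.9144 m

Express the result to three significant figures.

5.60 kn × 0.514444 = 2.88089 m/s
2.88 min × 60 = 172.8 s
d = v × t = 2.88089 m/s × 172.8 s = 497.818 m
497.818 m ÷ (0.9144 m/yd) = 544.42 yd

544 yd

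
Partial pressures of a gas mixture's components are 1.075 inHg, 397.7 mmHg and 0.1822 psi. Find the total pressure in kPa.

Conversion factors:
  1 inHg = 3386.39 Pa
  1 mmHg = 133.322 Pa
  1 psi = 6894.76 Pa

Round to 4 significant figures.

1.075 inHg × 3386.39 = 3640.37 Pa
397.7 mmHg × 133.322 = 53022.2 Pa
0.1822 psi × 6894.76 = 1256.23 Pa
Total: 3640.37 + 53022.2 + 1256.23 = 57918.8 Pa
In kPa: 57918.8 / 1000 = 57.9188 kPa

57.92 kPa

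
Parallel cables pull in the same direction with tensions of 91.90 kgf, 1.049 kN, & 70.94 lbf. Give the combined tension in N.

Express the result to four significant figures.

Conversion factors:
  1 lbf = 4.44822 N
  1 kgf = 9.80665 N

2266 N

91.90 kgf × 9.80665 = 901.231 N
1.049 kN × 1000 = 1049 N
70.94 lbf × 4.44822 = 315.557 N
Combined: 901.231 + 1049 + 315.557 = 2265.79 N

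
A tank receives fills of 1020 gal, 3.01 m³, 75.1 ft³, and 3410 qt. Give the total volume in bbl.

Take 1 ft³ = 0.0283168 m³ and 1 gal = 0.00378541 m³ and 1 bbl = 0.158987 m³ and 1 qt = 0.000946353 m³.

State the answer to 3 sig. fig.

1020 gal × 0.00378541 = 3.86112 m³
3.01 m³ (already m³)
75.1 ft³ × 0.0283168 = 2.12659 m³
3410 qt × 0.000946353 = 3.22706 m³
Sum: 3.86112 + 3.01 + 2.12659 + 3.22706 = 12.2248 m³
In bbl: 12.2248 / 0.158987 = 76.8918 bbl

76.9 bbl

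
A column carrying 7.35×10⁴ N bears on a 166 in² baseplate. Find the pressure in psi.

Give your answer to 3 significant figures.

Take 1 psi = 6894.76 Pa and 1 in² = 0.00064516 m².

166 in² × 0.00064516 → 0.107097 m²
P = F / A = 73500 N / 0.107097 m² = 686294 Pa
686294 Pa ÷ (6894.76 Pa/psi) = 99.5385 psi

99.5 psi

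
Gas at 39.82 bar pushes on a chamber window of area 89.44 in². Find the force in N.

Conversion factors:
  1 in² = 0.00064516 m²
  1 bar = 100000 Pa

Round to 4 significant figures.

39.82 bar × 100000 → 3.982×10⁶ Pa
89.44 in² × 0.00064516 → 0.0577031 m²
F = P × A = 3.982×10⁶ Pa × 0.0577031 m² = 229774 N

2.298×10⁵ N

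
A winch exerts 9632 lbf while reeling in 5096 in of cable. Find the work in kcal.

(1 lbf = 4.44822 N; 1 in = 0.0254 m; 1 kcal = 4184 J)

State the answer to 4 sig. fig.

9632 lbf × 4.44822 = 42845.3 N
5096 in × 0.0254 = 129.438 m
W = F × d = 42845.3 N × 129.438 m = 5.54581×10⁶ J
5.54581×10⁶ J ÷ (4184 J/kcal) = 1325.48 kcal

1325 kcal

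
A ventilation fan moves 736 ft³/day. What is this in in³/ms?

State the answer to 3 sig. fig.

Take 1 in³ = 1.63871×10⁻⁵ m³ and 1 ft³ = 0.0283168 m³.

0.0147 in³/ms

736 ft³/day × 0.0283168 m³/ft³ ÷ 86400 s/day = 2.41217×10⁻⁴ m³/s
2.41217×10⁻⁴ m³/s ÷ 1.63871×10⁻⁵ m³/in³ × 0.001 s/ms = 0.0147199 in³/ms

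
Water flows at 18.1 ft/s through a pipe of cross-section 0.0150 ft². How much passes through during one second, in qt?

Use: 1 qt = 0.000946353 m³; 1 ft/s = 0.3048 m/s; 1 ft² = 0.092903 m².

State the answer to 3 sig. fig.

8.12 qt

18.1 ft/s × 0.3048 → 5.51688 m/s
0.0150 ft² × 0.092903 → 0.00139354 m²
V = v × A × t = 5.51688 m/s × 0.00139354 m² × 1 s = 0.00768799 m³
0.00768799 m³ ÷ (0.000946353 m³/qt) = 8.12381 qt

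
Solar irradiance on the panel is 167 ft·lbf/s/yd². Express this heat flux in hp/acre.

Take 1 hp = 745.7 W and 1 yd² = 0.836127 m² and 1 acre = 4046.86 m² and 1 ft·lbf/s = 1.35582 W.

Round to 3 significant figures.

167 ft·lbf/s/yd² × 1.35582 W/ft·lbf/s ÷ 0.836127 m²/yd² = 270.799 W/m²
270.799 W/m² ÷ 745.7 W/hp × 4046.86 m²/acre = 1469.61 hp/acre

1470 hp/acre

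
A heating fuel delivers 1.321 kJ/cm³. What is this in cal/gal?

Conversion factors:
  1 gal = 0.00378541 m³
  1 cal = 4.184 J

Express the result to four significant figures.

1.195×10⁶ cal/gal

1.321 kJ/cm³ × 1000 J/kJ ÷ 10⁻⁶ m³/cm³ = 1.321×10⁹ J/m³
1.321×10⁹ J/m³ ÷ 4.184 J/cal × 0.00378541 m³/gal = 1.19515×10⁶ cal/gal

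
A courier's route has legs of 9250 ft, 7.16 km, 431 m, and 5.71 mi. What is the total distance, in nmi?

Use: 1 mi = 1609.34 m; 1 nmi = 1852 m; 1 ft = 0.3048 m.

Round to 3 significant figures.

10.6 nmi

9250 ft × 0.3048 = 2819.4 m
7.16 km × 1000 = 7160 m
431 m (already m)
5.71 mi × 1609.34 = 9189.33 m
Sum: 2819.4 + 7160 + 431 + 9189.33 = 19599.7 m
In nmi: 19599.7 / 1852 = 10.583 nmi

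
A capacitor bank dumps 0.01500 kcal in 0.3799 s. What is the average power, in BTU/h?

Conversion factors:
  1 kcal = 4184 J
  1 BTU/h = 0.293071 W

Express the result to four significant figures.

0.01500 kcal × 4184 → 62.76 J
P = E / t = 62.76 J / 0.3799 s = 165.201 W
165.201 W ÷ (0.293071 W/BTU/h) = 563.689 BTU/h

563.7 BTU/h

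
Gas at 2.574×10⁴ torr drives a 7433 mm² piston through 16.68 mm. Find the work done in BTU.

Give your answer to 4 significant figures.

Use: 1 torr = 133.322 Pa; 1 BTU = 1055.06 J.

2.574×10⁴ torr → 3.43171×10⁶ Pa
7433 mm² → 0.007433 m²
F = P × A = 3.43171×10⁶ × 0.007433 = 25507.9 N
16.68 mm → 0.01668 m
W = F × d = 25507.9 × 0.01668 = 425.472 J
In BTU: 425.472 / 1055.06 = 0.403268 BTU

0.4033 BTU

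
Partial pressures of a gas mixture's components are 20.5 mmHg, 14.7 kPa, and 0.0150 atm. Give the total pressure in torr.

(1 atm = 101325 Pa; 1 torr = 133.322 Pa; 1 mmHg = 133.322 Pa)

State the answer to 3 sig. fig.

142 torr

20.5 mmHg × 133.322 → 2733.1 Pa
14.7 kPa × 1000 → 14700 Pa
0.0150 atm × 101325 → 1519.88 Pa
Sum: 2733.1 + 14700 + 1519.88 = 18953 Pa
In torr: 18953 / 133.322 = 142.16 torr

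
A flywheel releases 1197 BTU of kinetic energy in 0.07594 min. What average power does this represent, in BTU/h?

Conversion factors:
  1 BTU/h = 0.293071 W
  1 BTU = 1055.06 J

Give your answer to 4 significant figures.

9.458×10⁵ BTU/h

1197 BTU × 1055.06 = 1.26291×10⁶ J
0.07594 min × 60 = 4.5564 s
P = E / t = 1.26291×10⁶ J / 4.5564 s = 277173 W
277173 W ÷ (0.293071 W/BTU/h) = 945754 BTU/h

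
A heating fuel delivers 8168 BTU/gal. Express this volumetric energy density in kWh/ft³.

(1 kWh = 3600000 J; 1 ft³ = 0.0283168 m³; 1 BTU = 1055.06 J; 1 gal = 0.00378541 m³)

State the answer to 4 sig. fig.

8168 BTU/gal × 1055.06 J/BTU ÷ 0.00378541 m³/gal = 2.27656×10⁹ J/m³
2.27656×10⁹ J/m³ ÷ 3600000 J/kWh × 0.0283168 m³/ft³ = 17.9069 kWh/ft³

17.91 kWh/ft³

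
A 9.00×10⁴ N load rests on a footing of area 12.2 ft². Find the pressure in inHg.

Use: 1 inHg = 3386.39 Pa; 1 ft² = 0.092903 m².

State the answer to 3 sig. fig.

12.2 ft² × 0.092903 → 1.13342 m²
P = F / A = 90000 N / 1.13342 m² = 79405.7 Pa
79405.7 Pa ÷ (3386.39 Pa/inHg) = 23.4485 inHg

23.4 inHg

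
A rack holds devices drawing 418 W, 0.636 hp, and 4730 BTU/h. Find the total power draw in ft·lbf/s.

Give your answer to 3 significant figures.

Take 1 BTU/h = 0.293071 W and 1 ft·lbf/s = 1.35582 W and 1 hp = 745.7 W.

418 W (already W)
0.636 hp × 745.7 = 474.265 W
4730 BTU/h × 0.293071 = 1386.23 W
Total: 418 + 474.265 + 1386.23 = 2278.5 W
In ft·lbf/s: 2278.5 / 1.35582 = 1680.53 ft·lbf/s

1680 ft·lbf/s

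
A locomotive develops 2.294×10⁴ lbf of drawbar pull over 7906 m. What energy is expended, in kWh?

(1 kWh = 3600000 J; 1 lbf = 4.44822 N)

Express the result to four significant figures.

2.294×10⁴ lbf × 4.44822 = 102042 N
W = F × d = 102042 N × 7906 m = 8.06744×10⁸ J
8.06744×10⁸ J ÷ (3600000 J/kWh) = 224.096 kWh

224.1 kWh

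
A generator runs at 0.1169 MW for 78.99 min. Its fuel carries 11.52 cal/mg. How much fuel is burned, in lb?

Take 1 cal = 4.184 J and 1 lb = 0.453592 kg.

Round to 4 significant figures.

0.1169 MW → 116900 W
78.99 min → 4739.4 s
E = P × t = 116900 × 4739.4 = 5.54036×10⁸ J
11.52 cal/mg → 4.81997×10⁷ J/kg
m = E / e_s = 5.54036×10⁸ / 4.81997×10⁷ = 11.4946 kg
In lb: 11.4946 / 0.453592 = 25.3413 lb

25.34 lb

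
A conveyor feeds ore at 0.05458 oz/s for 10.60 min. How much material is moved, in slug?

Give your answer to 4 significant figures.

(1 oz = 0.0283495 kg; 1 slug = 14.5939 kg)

0.06743 slug

0.05458 oz/s → 0.00154732 kg/s
10.60 min → 636 s
m = ṁ × t = 0.00154732 × 636 = 0.984096 kg
In slug: 0.984096 / 14.5939 = 0.067432 slug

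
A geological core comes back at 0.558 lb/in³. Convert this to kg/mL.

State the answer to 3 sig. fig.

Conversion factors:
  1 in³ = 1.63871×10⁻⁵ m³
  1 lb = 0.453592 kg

0.0154 kg/mL

0.558 lb/in³ × 0.453592 kg/lb ÷ 1.63871×10⁻⁵ m³/in³ = 15445.3 kg/m³
15445.3 kg/m³ × 10⁻⁶ m³/mL = 0.0154453 kg/mL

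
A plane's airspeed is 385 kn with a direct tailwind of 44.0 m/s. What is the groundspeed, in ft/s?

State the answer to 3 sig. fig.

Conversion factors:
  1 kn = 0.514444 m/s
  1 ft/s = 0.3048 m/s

794 ft/s

385 kn × 0.514444 = 198.061 m/s
44.0 m/s (already m/s)
Combined: 198.061 + 44 = 242.061 m/s
In ft/s: 242.061 / 0.3048 = 794.163 ft/s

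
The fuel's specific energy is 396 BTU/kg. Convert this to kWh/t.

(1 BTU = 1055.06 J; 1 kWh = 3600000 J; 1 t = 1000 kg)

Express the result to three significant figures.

396 BTU/kg × 1055.06 J/BTU = 417804 J/kg
417804 J/kg ÷ 3600000 J/kWh × 1000 kg/t = 116.057 kWh/t

116 kWh/t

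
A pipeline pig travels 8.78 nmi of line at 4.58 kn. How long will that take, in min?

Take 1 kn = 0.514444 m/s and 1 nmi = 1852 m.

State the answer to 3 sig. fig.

8.78 nmi × 1852 = 16260.6 m
4.58 kn × 0.514444 = 2.35615 m/s
t = d / v = 16260.6 m / 2.35615 m/s = 6901.34 s
6901.34 s ÷ (60 s/min) = 115.022 min

115 min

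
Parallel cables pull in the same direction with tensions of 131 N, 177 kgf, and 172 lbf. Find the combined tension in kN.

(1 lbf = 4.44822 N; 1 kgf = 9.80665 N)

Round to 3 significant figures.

131 N (already N)
177 kgf × 9.80665 = 1735.78 N
172 lbf × 4.44822 = 765.094 N
Sum: 131 + 1735.78 + 765.094 = 2631.87 N
In kN: 2631.87 / 1000 = 2.63187 kN

2.63 kN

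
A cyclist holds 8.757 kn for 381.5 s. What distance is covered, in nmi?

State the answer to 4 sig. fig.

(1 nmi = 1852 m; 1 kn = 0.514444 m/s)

8.757 kn × 0.514444 = 4.50499 m/s
d = v × t = 4.50499 m/s × 381.5 s = 1718.65 m
1718.65 m ÷ (1852 m/nmi) = 0.927997 nmi

0.9280 nmi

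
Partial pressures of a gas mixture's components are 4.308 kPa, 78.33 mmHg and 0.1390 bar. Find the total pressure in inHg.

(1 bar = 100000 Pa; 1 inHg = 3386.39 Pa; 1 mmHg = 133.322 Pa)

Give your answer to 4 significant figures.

4.308 kPa × 1000 → 4308 Pa
78.33 mmHg × 133.322 → 10443.1 Pa
0.1390 bar × 100000 → 13900 Pa
Total: 4308 + 10443.1 + 13900 = 28651.1 Pa
In inHg: 28651.1 / 3386.39 = 8.46066 inHg

8.461 inHg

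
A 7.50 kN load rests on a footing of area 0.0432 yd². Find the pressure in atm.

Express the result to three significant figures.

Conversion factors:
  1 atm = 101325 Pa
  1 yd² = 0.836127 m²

2.05 atm

7.50 kN × 1000 → 7500 N
0.0432 yd² × 0.836127 → 0.0361207 m²
P = F / A = 7500 N / 0.0361207 m² = 207637 Pa
207637 Pa ÷ (101325 Pa/atm) = 2.04922 atm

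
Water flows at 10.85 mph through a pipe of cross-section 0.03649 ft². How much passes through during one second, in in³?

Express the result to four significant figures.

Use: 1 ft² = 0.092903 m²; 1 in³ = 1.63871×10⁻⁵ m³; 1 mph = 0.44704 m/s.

1003 in³

10.85 mph × 0.44704 = 4.85038 m/s
0.03649 ft² × 0.092903 = 0.00339003 m²
V = v × A × t = 4.85038 m/s × 0.00339003 m² × 1 s = 0.0164429 m³
0.0164429 m³ ÷ (1.63871×10⁻⁵ m³/in³) = 1003.41 in³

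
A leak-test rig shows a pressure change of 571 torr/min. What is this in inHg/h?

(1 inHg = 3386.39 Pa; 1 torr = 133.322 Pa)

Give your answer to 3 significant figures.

571 torr/min × 133.322 Pa/torr ÷ 60 s/min = 1268.78 Pa/s
1268.78 Pa/s ÷ 3386.39 Pa/inHg × 3600 s/h = 1348.81 inHg/h

1350 inHg/h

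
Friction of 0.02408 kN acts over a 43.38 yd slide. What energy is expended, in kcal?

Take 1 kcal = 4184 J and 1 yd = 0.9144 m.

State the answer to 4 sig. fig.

0.2283 kcal

0.02408 kN × 1000 → 24.08 N
43.38 yd × 0.9144 → 39.6667 m
W = F × d = 24.08 N × 39.6667 m = 955.174 J
955.174 J ÷ (4184 J/kcal) = 0.228292 kcal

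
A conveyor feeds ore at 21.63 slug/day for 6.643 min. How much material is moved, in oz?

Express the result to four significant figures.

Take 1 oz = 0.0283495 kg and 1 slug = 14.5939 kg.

21.63 slug/day → 0.00365354 kg/s
6.643 min → 398.58 s
m = ṁ × t = 0.00365354 × 398.58 = 1.45623 kg
In oz: 1.45623 / 0.0283495 = 51.367 oz

51.37 oz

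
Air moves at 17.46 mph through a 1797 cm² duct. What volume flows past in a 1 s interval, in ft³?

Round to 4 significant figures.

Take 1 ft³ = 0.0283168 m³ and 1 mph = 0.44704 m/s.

49.53 ft³

17.46 mph × 0.44704 = 7.80532 m/s
1797 cm² × 0.0001 = 0.1797 m²
V = v × A × t = 7.80532 m/s × 0.1797 m² × 1 s = 1.40262 m³
1.40262 m³ ÷ (0.0283168 m³/ft³) = 49.5331 ft³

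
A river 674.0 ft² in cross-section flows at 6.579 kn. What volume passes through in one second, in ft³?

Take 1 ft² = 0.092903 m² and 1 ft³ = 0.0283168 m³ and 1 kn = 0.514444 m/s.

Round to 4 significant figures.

6.579 kn × 0.514444 = 3.38453 m/s
674.0 ft² × 0.092903 = 62.6166 m²
V = v × A × t = 3.38453 m/s × 62.6166 m² × 1 s = 211.928 m³
211.928 m³ ÷ (0.0283168 m³/ft³) = 7484.18 ft³

7484 ft³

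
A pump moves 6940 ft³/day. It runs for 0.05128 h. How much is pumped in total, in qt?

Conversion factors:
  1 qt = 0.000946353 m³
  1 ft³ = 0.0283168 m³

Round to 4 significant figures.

6940 ft³/day → 0.00227452 m³/s
0.05128 h → 184.608 s
V = Q × t = 0.00227452 × 184.608 = 0.419895 m³
In qt: 0.419895 / 0.000946353 = 443.698 qt

443.7 qt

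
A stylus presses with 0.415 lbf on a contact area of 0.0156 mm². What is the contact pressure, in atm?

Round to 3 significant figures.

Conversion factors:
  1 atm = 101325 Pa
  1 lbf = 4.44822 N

1170 atm

0.415 lbf × 4.44822 → 1.84601 N
0.0156 mm² × 10⁻⁶ → 1.56×10⁻⁸ m²
P = F / A = 1.84601 N / 1.56×10⁻⁸ m² = 1.18334×10⁸ Pa
1.18334×10⁸ Pa ÷ (101325 Pa/atm) = 1167.87 atm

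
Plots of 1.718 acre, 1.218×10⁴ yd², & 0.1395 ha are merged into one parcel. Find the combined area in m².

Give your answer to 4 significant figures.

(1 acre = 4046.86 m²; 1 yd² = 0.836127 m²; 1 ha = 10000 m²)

1.853×10⁴ m²

1.718 acre × 4046.86 = 6952.51 m²
1.218×10⁴ yd² × 0.836127 = 10184 m²
0.1395 ha × 10000 = 1395 m²
Total: 6952.51 + 10184 + 1395 = 18531.5 m²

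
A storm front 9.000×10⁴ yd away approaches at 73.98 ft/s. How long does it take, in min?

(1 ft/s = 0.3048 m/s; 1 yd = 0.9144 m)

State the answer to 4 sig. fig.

9.000×10⁴ yd × 0.9144 = 82296 m
73.98 ft/s × 0.3048 = 22.5491 m/s
t = d / v = 82296 m / 22.5491 m/s = 3649.64 s
3649.64 s ÷ (60 s/min) = 60.8273 min

60.83 min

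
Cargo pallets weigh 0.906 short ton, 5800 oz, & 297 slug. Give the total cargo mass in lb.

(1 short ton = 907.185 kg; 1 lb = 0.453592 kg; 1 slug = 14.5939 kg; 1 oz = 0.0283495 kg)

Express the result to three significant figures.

1.17×10⁴ lb

0.906 short ton × 907.185 = 821.91 kg
5800 oz × 0.0283495 = 164.427 kg
297 slug × 14.5939 = 4334.39 kg
Combined: 821.91 + 164.427 + 4334.39 = 5320.73 kg
In lb: 5320.73 / 0.453592 = 11730.2 lb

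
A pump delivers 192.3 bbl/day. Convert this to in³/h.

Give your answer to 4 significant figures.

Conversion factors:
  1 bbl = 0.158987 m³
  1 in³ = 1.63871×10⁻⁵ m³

7.774×10⁴ in³/h

192.3 bbl/day × 0.158987 m³/bbl ÷ 86400 s/day = 3.53856×10⁻⁴ m³/s
3.53856×10⁻⁴ m³/s ÷ 1.63871×10⁻⁵ m³/in³ × 3600 s/h = 77736.9 in³/h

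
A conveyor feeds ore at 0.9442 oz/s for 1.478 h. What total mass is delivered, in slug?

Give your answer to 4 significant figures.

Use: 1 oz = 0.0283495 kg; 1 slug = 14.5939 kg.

0.9442 oz/s → 0.0267676 kg/s
1.478 h → 5320.8 s
m = ṁ × t = 0.0267676 × 5320.8 = 142.425 kg
In slug: 142.425 / 14.5939 = 9.75921 slug

9.759 slug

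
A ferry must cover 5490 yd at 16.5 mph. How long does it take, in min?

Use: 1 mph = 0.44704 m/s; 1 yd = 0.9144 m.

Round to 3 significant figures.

5490 yd × 0.9144 = 5020.06 m
16.5 mph × 0.44704 = 7.37616 m/s
t = d / v = 5020.06 m / 7.37616 m/s = 680.579 s
680.579 s ÷ (60 s/min) = 11.343 min

11.3 min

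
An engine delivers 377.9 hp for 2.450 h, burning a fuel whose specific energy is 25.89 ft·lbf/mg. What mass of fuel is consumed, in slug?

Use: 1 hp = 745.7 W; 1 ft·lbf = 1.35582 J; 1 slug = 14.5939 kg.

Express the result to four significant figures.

377.9 hp → 281800 W
2.450 h → 8820 s
E = P × t = 281800 × 8820 = 2.48548×10⁹ J
25.89 ft·lbf/mg → 3.51022×10⁷ J/kg
m = E / e_s = 2.48548×10⁹ / 3.51022×10⁷ = 70.807 kg
In slug: 70.807 / 14.5939 = 4.85182 slug

4.852 slug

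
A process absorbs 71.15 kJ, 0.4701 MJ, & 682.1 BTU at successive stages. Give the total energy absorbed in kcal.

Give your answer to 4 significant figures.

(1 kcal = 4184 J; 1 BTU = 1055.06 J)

71.15 kJ × 1000 = 71150 J
0.4701 MJ × 1000000 = 470100 J
682.1 BTU × 1055.06 = 719656 J
Combined: 71150 + 470100 + 719656 = 1.26091×10⁶ J
In kcal: 1.26091×10⁶ / 4184 = 301.365 kcal

301.4 kcal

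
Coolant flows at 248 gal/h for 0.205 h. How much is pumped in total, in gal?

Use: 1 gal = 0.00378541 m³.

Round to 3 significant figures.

50.8 gal

248 gal/h → 2.60773×10⁻⁴ m³/s
0.205 h → 738 s
V = Q × t = 2.60773×10⁻⁴ × 738 = 0.19245 m³
In gal: 0.19245 / 0.00378541 = 50.8399 gal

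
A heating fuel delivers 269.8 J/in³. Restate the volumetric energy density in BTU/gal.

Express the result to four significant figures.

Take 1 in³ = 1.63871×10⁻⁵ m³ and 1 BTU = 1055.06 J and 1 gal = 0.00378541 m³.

59.07 BTU/gal

269.8 J/in³ ÷ 1.63871×10⁻⁵ m³/in³ = 1.64642×10⁷ J/m³
1.64642×10⁷ J/m³ ÷ 1055.06 J/BTU × 0.00378541 m³/gal = 59.0713 BTU/gal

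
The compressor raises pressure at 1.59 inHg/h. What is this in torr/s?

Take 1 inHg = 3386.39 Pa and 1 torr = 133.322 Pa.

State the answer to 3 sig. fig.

0.0112 torr/s

1.59 inHg/h × 3386.39 Pa/inHg ÷ 3600 s/h = 1.49566 Pa/s
1.49566 Pa/s ÷ 133.322 Pa/torr = 0.0112184 torr/s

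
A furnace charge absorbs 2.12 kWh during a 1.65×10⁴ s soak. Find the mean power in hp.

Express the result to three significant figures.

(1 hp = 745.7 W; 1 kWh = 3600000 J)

0.620 hp

2.12 kWh × 3600000 = 7.632×10⁶ J
P = E / t = 7.632×10⁶ J / 16500 s = 462.545 W
462.545 W ÷ (745.7 W/hp) = 0.620283 hp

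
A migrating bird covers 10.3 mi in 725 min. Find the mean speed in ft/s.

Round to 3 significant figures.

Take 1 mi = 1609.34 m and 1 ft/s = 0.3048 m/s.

1.25 ft/s

10.3 mi × 1609.34 = 16576.2 m
725 min × 60 = 43500 s
v = d / t = 16576.2 m / 43500 s = 0.381062 m/s
0.381062 m/s ÷ (0.3048 m/s/ft/s) = 1.2502 ft/s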